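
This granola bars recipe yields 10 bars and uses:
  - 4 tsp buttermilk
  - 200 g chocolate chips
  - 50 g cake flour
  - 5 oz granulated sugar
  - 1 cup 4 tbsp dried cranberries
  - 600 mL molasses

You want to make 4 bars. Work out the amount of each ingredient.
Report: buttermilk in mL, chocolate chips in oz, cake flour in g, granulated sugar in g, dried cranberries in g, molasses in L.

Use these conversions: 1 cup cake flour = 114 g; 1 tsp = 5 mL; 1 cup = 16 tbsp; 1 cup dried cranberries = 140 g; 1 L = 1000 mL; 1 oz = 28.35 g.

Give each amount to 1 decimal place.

Scaling factor: 4/10 = 2/5 = 0.4.
buttermilk: 4 tsp × 2/5 × 5 mL/tsp = 8.0 mL
chocolate chips: 200 g × 2/5 ÷ 28.35 g/oz ≈ 2.8 oz
cake flour: 50 g × 2/5 = 20.0 g
granulated sugar: 5 oz × 2/5 × 28.35 g/oz = 56.7 g
dried cranberries: (1 cup + 4 tbsp = 1.25 cup) × 2/5 × 140 g/cup = 70.0 g
molasses: 600 mL × 2/5 ÷ 1000 mL/L ≈ 0.2 L

buttermilk: 8.0 mL; chocolate chips: 2.8 oz; cake flour: 20.0 g; granulated sugar: 56.7 g; dried cranberries: 70.0 g; molasses: 0.2 L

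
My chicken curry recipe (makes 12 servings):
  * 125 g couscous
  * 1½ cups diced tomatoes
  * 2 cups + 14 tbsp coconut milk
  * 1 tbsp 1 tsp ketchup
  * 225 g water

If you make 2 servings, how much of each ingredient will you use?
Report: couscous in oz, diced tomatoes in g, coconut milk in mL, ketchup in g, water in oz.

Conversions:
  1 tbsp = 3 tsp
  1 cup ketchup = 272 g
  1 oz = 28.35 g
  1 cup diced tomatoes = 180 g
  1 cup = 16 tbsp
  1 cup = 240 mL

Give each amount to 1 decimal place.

Scaling factor: 2/12 = 1/6.
couscous: 125 g × 1/6 ÷ 28.35 g/oz ≈ 0.7 oz
diced tomatoes: 1.5 cup × 1/6 × 180 g/cup = 45.0 g
coconut milk: (2 cup + 14 tbsp = 2.875 cup) × 1/6 × 240 mL/cup = 115.0 mL
ketchup: (1 tbsp + 1 tsp = 4/3 tbsp) × 1/6 ÷ 16 tbsp/cup × 272 g/cup ≈ 3.8 g
water: 225 g × 1/6 ÷ 28.35 g/oz ≈ 1.3 oz

couscous: 0.7 oz; diced tomatoes: 45.0 g; coconut milk: 115.0 mL; ketchup: 3.8 g; water: 1.3 oz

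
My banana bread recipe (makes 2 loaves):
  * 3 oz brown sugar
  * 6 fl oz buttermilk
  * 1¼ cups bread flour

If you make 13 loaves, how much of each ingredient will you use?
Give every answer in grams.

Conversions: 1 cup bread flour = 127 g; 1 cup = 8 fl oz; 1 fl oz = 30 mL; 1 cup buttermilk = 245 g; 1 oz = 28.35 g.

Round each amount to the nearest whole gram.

Scaling factor: 13/2 = 6.5.
brown sugar: 3 oz × 13/2 × 28.35 g/oz ≈ 553 g
buttermilk: 6 fl oz × 13/2 ÷ 8 fl oz/cup × 245 g/cup ≈ 1194 g
bread flour: 1.25 cup × 13/2 × 127 g/cup ≈ 1032 g

brown sugar: 553 g; buttermilk: 1194 g; bread flour: 1032 g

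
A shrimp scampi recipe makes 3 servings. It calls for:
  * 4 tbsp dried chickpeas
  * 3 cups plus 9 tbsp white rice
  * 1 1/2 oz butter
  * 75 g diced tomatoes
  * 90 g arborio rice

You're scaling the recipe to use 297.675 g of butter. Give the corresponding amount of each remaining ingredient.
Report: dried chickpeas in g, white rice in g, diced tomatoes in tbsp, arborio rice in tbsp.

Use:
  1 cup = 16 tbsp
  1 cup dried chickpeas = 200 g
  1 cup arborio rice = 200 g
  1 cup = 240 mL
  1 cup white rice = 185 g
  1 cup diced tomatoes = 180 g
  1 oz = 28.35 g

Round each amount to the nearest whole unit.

dried chickpeas: 350 g; white rice: 4613 g; diced tomatoes: 47 tbsp; arborio rice: 50 tbsp

The original recipe has 42.525 g of butter, so the scaling factor is 297.675 ÷ 42.525 = 7.
dried chickpeas: 4 tbsp × 7 ÷ 16 tbsp/cup × 200 g/cup = 350 g
white rice: (3 cup + 9 tbsp = 3.5625 cup) × 7 × 185 g/cup ≈ 4613 g
diced tomatoes: 75 g × 7 ÷ 180 g/cup × 16 tbsp/cup ≈ 47 tbsp
arborio rice: 90 g × 7 ÷ 200 g/cup × 16 tbsp/cup ≈ 50 tbsp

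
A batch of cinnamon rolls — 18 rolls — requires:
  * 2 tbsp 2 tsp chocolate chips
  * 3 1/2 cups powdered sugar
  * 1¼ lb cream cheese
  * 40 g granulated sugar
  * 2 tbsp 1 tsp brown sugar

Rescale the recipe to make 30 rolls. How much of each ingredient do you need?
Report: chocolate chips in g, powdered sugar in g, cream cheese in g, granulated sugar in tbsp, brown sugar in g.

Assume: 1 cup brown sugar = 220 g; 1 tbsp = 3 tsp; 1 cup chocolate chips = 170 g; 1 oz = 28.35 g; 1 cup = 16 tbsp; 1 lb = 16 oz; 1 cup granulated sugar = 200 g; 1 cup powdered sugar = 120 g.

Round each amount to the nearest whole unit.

Scaling factor: 30/18 = 5/3.
chocolate chips: (2 tbsp + 2 tsp = 8/3 tbsp) × 5/3 ÷ 16 tbsp/cup × 170 g/cup ≈ 47 g
powdered sugar: 3.5 cup × 5/3 × 120 g/cup = 700 g
cream cheese: 1.25 lb × 5/3 × 16 oz/lb × 28.35 g/oz = 945 g
granulated sugar: 40 g × 5/3 ÷ 200 g/cup × 16 tbsp/cup ≈ 5 tbsp
brown sugar: (2 tbsp + 1 tsp = 7/3 tbsp) × 5/3 ÷ 16 tbsp/cup × 220 g/cup ≈ 53 g

chocolate chips: 47 g; powdered sugar: 700 g; cream cheese: 945 g; granulated sugar: 5 tbsp; brown sugar: 53 g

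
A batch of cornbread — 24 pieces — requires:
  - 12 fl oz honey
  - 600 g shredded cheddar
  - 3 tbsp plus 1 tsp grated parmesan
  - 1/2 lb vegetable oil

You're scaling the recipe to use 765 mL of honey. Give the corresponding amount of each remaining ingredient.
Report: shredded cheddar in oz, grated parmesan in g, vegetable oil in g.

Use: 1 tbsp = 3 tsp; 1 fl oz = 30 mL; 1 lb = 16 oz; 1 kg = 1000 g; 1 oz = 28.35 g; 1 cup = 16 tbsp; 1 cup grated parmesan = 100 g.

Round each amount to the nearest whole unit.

shredded cheddar: 45 oz; grated parmesan: 44 g; vegetable oil: 482 g

The original recipe has 360 mL of honey, so the scaling factor is 765 ÷ 360 = 17/8 = 2.125.
shredded cheddar: 600 g × 17/8 ÷ 28.35 g/oz ≈ 45 oz
grated parmesan: (3 tbsp + 1 tsp = 10/3 tbsp) × 17/8 ÷ 16 tbsp/cup × 100 g/cup ≈ 44 g
vegetable oil: 0.5 lb × 17/8 × 16 oz/lb × 28.35 g/oz ≈ 482 g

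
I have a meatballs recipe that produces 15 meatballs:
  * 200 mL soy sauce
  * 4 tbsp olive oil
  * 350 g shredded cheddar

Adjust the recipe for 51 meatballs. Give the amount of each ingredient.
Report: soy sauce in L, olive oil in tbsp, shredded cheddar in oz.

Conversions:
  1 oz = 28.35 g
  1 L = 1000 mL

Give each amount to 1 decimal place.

Scaling factor: 51/15 = 17/5 = 3.4.
soy sauce: 200 mL × 17/5 ÷ 1000 mL/L ≈ 0.7 L
olive oil: 4 tbsp × 17/5 = 13.6 tbsp
shredded cheddar: 350 g × 17/5 ÷ 28.35 g/oz ≈ 42.0 oz

soy sauce: 0.7 L; olive oil: 13.6 tbsp; shredded cheddar: 42.0 oz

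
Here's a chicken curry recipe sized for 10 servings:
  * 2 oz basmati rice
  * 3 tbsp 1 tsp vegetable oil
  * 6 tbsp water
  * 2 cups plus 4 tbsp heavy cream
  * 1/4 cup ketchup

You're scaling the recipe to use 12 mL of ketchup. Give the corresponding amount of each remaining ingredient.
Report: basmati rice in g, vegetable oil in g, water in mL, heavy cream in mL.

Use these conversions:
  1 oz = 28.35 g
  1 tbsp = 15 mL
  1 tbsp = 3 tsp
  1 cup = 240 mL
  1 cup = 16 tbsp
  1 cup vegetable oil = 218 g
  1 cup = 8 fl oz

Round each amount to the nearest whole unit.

basmati rice: 11 g; vegetable oil: 9 g; water: 18 mL; heavy cream: 108 mL

The original recipe has 60 mL of ketchup, so the scaling factor is 12 ÷ 60 = 1/5 = 0.2.
basmati rice: 2 oz × 1/5 × 28.35 g/oz ≈ 11 g
vegetable oil: (3 tbsp + 1 tsp = 10/3 tbsp) × 1/5 ÷ 16 tbsp/cup × 218 g/cup ≈ 9 g
water: 6 tbsp × 1/5 × 15 mL/tbsp = 18 mL
heavy cream: (2 cup + 4 tbsp = 2.25 cup) × 1/5 × 240 mL/cup = 108 mL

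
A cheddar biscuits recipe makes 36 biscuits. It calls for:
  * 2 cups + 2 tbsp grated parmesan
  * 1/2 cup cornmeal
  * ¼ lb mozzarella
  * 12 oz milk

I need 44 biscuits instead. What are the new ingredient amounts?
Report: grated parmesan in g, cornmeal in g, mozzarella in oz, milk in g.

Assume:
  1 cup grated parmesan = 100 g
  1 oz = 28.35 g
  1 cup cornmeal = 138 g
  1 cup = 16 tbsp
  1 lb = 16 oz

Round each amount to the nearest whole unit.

grated parmesan: 260 g; cornmeal: 84 g; mozzarella: 5 oz; milk: 416 g

Scaling factor: 44/36 = 11/9.
grated parmesan: (2 cup + 2 tbsp = 2.125 cup) × 11/9 × 100 g/cup ≈ 260 g
cornmeal: 0.5 cup × 11/9 × 138 g/cup ≈ 84 g
mozzarella: 0.25 lb × 11/9 × 16 oz/lb ≈ 5 oz
milk: 12 oz × 11/9 × 28.35 g/oz ≈ 416 g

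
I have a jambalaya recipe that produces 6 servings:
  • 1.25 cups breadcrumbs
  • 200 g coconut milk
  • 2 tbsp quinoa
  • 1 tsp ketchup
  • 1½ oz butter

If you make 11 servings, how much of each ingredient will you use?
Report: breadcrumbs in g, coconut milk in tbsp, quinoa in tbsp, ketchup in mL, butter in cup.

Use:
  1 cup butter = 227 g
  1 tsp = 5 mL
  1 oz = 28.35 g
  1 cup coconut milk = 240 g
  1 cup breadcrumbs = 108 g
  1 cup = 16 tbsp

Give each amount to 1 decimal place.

Scaling factor: 11/6.
breadcrumbs: 1.25 cup × 11/6 × 108 g/cup = 247.5 g
coconut milk: 200 g × 11/6 ÷ 240 g/cup × 16 tbsp/cup ≈ 24.4 tbsp
quinoa: 2 tbsp × 11/6 ≈ 3.7 tbsp
ketchup: 1 tsp × 11/6 × 5 mL/tsp ≈ 9.2 mL
butter: 1.5 oz × 11/6 × 28.35 g/oz ÷ 227 g/cup ≈ 0.3 cup

breadcrumbs: 247.5 g; coconut milk: 24.4 tbsp; quinoa: 3.7 tbsp; ketchup: 9.2 mL; butter: 0.3 cup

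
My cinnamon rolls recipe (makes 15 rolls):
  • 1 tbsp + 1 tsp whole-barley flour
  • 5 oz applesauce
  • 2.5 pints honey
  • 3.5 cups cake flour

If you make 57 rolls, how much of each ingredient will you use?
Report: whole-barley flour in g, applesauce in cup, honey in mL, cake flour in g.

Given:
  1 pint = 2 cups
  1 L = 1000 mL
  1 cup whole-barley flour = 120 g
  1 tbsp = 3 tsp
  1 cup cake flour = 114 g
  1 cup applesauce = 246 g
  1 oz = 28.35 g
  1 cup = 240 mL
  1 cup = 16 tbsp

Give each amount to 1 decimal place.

whole-barley flour: 38.0 g; applesauce: 2.2 cup; honey: 4560.0 mL; cake flour: 1516.2 g

Scaling factor: 57/15 = 19/5 = 3.8.
whole-barley flour: (1 tbsp + 1 tsp = 4/3 tbsp) × 19/5 ÷ 16 tbsp/cup × 120 g/cup = 38.0 g
applesauce: 5 oz × 19/5 × 28.35 g/oz ÷ 246 g/cup ≈ 2.2 cup
honey: 2.5 pint × 19/5 × 2 cup/pint × 240 mL/cup = 4560.0 mL
cake flour: 3.5 cup × 19/5 × 114 g/cup = 1516.2 g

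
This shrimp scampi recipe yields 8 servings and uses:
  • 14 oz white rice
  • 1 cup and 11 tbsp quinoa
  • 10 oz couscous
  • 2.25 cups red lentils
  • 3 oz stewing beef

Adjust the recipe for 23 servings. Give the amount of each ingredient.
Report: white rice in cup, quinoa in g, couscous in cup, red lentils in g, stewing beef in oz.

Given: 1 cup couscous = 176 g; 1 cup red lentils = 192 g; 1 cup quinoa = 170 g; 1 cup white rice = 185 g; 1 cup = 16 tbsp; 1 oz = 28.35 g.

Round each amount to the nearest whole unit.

white rice: 6 cup; quinoa: 825 g; couscous: 5 cup; red lentils: 1242 g; stewing beef: 9 oz

Scaling factor: 23/8 = 2.875.
white rice: 14 oz × 23/8 × 28.35 g/oz ÷ 185 g/cup ≈ 6 cup
quinoa: (1 cup + 11 tbsp = 1.6875 cup) × 23/8 × 170 g/cup ≈ 825 g
couscous: 10 oz × 23/8 × 28.35 g/oz ÷ 176 g/cup ≈ 5 cup
red lentils: 2.25 cup × 23/8 × 192 g/cup = 1242 g
stewing beef: 3 oz × 23/8 ≈ 9 oz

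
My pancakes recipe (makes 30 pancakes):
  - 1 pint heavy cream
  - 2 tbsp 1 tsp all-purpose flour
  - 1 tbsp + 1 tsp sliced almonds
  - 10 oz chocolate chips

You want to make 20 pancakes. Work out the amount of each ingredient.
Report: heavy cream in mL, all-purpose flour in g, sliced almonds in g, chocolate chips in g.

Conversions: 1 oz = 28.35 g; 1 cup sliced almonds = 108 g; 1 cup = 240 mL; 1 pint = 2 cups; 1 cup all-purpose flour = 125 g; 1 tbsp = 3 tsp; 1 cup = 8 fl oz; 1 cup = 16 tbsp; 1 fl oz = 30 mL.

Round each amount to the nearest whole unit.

Scaling factor: 20/30 = 2/3.
heavy cream: 1 pint × 2/3 × 2 cup/pint × 240 mL/cup = 320 mL
all-purpose flour: (2 tbsp + 1 tsp = 7/3 tbsp) × 2/3 ÷ 16 tbsp/cup × 125 g/cup ≈ 12 g
sliced almonds: (1 tbsp + 1 tsp = 4/3 tbsp) × 2/3 ÷ 16 tbsp/cup × 108 g/cup = 6 g
chocolate chips: 10 oz × 2/3 × 28.35 g/oz = 189 g

heavy cream: 320 mL; all-purpose flour: 12 g; sliced almonds: 6 g; chocolate chips: 189 g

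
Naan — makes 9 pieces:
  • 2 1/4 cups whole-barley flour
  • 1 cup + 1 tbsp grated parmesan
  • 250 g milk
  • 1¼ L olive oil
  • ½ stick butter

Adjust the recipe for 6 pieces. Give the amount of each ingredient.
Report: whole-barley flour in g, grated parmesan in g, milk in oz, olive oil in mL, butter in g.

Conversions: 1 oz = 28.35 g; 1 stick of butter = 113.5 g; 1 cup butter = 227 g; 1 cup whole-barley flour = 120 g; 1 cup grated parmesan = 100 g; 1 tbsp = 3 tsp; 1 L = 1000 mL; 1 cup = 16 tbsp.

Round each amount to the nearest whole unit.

whole-barley flour: 180 g; grated parmesan: 71 g; milk: 6 oz; olive oil: 833 mL; butter: 38 g

Scaling factor: 6/9 = 2/3.
whole-barley flour: 2.25 cup × 2/3 × 120 g/cup = 180 g
grated parmesan: (1 cup + 1 tbsp = 1.0625 cup) × 2/3 × 100 g/cup ≈ 71 g
milk: 250 g × 2/3 ÷ 28.35 g/oz ≈ 6 oz
olive oil: 1.25 L × 2/3 × 1000 mL/L ≈ 833 mL
butter: 0.5 stick × 2/3 × 113.5 g/stick ≈ 38 g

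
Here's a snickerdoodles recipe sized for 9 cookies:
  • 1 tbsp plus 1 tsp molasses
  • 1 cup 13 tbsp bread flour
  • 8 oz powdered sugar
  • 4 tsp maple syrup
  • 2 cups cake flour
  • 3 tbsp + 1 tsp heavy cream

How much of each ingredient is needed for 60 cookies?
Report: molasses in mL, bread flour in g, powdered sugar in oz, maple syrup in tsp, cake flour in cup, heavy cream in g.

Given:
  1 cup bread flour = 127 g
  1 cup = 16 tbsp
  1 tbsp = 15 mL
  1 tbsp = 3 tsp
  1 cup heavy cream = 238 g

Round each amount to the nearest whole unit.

molasses: 133 mL; bread flour: 1535 g; powdered sugar: 53 oz; maple syrup: 27 tsp; cake flour: 13 cup; heavy cream: 331 g

Scaling factor: 60/9 = 20/3.
molasses: (1 tbsp + 1 tsp = 4/3 tbsp) × 20/3 × 15 mL/tbsp ≈ 133 mL
bread flour: (1 cup + 13 tbsp = 1.8125 cup) × 20/3 × 127 g/cup ≈ 1535 g
powdered sugar: 8 oz × 20/3 ≈ 53 oz
maple syrup: 4 tsp × 20/3 ≈ 27 tsp
cake flour: 2 cup × 20/3 ≈ 13 cup
heavy cream: (3 tbsp + 1 tsp = 10/3 tbsp) × 20/3 ÷ 16 tbsp/cup × 238 g/cup ≈ 331 g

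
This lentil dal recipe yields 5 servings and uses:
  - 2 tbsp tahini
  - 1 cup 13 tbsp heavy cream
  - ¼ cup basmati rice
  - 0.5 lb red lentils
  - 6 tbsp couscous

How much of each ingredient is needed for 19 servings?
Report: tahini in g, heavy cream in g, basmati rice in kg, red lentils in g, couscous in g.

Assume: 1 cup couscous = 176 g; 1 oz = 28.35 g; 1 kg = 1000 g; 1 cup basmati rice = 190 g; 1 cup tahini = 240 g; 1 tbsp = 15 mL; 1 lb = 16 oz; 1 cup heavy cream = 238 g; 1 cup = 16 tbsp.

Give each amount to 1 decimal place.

Scaling factor: 19/5 = 3.8.
tahini: 2 tbsp × 19/5 ÷ 16 tbsp/cup × 240 g/cup = 114.0 g
heavy cream: (1 cup + 13 tbsp = 1.8125 cup) × 19/5 × 238 g/cup ≈ 1639.2 g
basmati rice: 0.25 cup × 19/5 × 190 g/cup ÷ 1000 g/kg ≈ 0.2 kg
red lentils: 0.5 lb × 19/5 × 16 oz/lb × 28.35 g/oz ≈ 861.8 g
couscous: 6 tbsp × 19/5 ÷ 16 tbsp/cup × 176 g/cup = 250.8 g

tahini: 114.0 g; heavy cream: 1639.2 g; basmati rice: 0.2 kg; red lentils: 861.8 g; couscous: 250.8 g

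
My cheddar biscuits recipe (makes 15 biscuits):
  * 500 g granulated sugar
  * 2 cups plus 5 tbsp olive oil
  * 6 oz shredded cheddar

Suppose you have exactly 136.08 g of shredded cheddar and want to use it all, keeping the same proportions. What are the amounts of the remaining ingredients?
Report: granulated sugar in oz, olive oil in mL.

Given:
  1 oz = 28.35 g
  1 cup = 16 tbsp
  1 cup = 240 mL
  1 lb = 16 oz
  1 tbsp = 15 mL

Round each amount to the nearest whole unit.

The original recipe has 170.1 g of shredded cheddar, so the scaling factor is 136.08 ÷ 170.1 = 4/5 = 0.8.
granulated sugar: 500 g × 4/5 ÷ 28.35 g/oz ≈ 14 oz
olive oil: (2 cup + 5 tbsp = 2.3125 cup) × 4/5 × 240 mL/cup = 444 mL

granulated sugar: 14 oz; olive oil: 444 mL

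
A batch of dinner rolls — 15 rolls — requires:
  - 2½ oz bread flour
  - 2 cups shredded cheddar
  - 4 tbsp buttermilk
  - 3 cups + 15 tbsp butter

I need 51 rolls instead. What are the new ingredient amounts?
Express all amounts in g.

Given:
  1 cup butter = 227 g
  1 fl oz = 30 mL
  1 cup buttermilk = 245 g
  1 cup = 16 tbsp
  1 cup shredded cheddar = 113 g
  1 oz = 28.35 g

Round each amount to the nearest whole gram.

bread flour: 241 g; shredded cheddar: 768 g; buttermilk: 208 g; butter: 3039 g

Scaling factor: 51/15 = 17/5 = 3.4.
bread flour: 2.5 oz × 17/5 × 28.35 g/oz ≈ 241 g
shredded cheddar: 2 cup × 17/5 × 113 g/cup ≈ 768 g
buttermilk: 4 tbsp × 17/5 ÷ 16 tbsp/cup × 245 g/cup ≈ 208 g
butter: (3 cup + 15 tbsp = 3.9375 cup) × 17/5 × 227 g/cup ≈ 3039 g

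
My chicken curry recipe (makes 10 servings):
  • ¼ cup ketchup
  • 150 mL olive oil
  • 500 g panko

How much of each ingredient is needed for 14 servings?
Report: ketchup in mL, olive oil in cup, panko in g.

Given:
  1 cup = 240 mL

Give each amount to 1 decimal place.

Scaling factor: 14/10 = 7/5 = 1.4.
ketchup: 0.25 cup × 7/5 × 240 mL/cup = 84.0 mL
olive oil: 150 mL × 7/5 ÷ 240 mL/cup ≈ 0.9 cup
panko: 500 g × 7/5 = 700.0 g

ketchup: 84.0 mL; olive oil: 0.9 cup; panko: 700.0 g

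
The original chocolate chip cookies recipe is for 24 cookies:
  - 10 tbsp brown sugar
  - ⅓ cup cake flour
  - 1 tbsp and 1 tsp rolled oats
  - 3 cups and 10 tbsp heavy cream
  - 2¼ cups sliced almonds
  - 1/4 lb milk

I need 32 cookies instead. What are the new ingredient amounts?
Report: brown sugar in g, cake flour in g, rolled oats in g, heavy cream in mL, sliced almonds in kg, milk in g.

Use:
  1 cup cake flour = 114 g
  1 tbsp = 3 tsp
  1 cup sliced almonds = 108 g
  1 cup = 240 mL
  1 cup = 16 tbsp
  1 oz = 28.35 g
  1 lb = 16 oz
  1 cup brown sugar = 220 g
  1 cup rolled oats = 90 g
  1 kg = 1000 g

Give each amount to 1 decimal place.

Scaling factor: 32/24 = 4/3.
brown sugar: 10 tbsp × 4/3 ÷ 16 tbsp/cup × 220 g/cup ≈ 183.3 g
cake flour: 1/3 cup × 4/3 × 114 g/cup ≈ 50.7 g
rolled oats: (1 tbsp + 1 tsp = 4/3 tbsp) × 4/3 ÷ 16 tbsp/cup × 90 g/cup = 10.0 g
heavy cream: (3 cup + 10 tbsp = 3.625 cup) × 4/3 × 240 mL/cup = 1160.0 mL
sliced almonds: 2.25 cup × 4/3 × 108 g/cup ÷ 1000 g/kg ≈ 0.3 kg
milk: 0.25 lb × 4/3 × 16 oz/lb × 28.35 g/oz = 151.2 g

brown sugar: 183.3 g; cake flour: 50.7 g; rolled oats: 10.0 g; heavy cream: 1160.0 mL; sliced almonds: 0.3 kg; milk: 151.2 g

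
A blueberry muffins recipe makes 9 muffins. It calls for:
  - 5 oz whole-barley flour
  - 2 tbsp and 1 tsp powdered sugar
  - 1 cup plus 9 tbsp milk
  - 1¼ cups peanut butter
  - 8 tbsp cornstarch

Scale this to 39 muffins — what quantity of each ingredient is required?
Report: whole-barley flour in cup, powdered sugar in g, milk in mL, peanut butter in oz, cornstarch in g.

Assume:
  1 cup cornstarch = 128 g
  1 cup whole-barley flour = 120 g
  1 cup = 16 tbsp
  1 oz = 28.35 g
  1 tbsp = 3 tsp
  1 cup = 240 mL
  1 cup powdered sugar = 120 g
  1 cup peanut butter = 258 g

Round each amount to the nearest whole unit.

Scaling factor: 39/9 = 13/3.
whole-barley flour: 5 oz × 13/3 × 28.35 g/oz ÷ 120 g/cup ≈ 5 cup
powdered sugar: (2 tbsp + 1 tsp = 7/3 tbsp) × 13/3 ÷ 16 tbsp/cup × 120 g/cup ≈ 76 g
milk: (1 cup + 9 tbsp = 1.5625 cup) × 13/3 × 240 mL/cup = 1625 mL
peanut butter: 1.25 cup × 13/3 × 258 g/cup ÷ 28.35 g/oz ≈ 49 oz
cornstarch: 8 tbsp × 13/3 ÷ 16 tbsp/cup × 128 g/cup ≈ 277 g

whole-barley flour: 5 cup; powdered sugar: 76 g; milk: 1625 mL; peanut butter: 49 oz; cornstarch: 277 g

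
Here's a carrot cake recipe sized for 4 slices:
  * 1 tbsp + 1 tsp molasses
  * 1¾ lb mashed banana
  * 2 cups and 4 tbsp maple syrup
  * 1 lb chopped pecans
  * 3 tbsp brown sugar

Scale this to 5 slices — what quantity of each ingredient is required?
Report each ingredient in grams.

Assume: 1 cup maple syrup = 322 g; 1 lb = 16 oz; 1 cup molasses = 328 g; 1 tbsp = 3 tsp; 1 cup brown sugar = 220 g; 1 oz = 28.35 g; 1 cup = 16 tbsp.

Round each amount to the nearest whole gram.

Scaling factor: 5/4 = 1.25.
molasses: (1 tbsp + 1 tsp = 4/3 tbsp) × 5/4 ÷ 16 tbsp/cup × 328 g/cup ≈ 34 g
mashed banana: 1.75 lb × 5/4 × 16 oz/lb × 28.35 g/oz ≈ 992 g
maple syrup: (2 cup + 4 tbsp = 2.25 cup) × 5/4 × 322 g/cup ≈ 906 g
chopped pecans: 1 lb × 5/4 × 16 oz/lb × 28.35 g/oz = 567 g
brown sugar: 3 tbsp × 5/4 ÷ 16 tbsp/cup × 220 g/cup ≈ 52 g

molasses: 34 g; mashed banana: 992 g; maple syrup: 906 g; chopped pecans: 567 g; brown sugar: 52 g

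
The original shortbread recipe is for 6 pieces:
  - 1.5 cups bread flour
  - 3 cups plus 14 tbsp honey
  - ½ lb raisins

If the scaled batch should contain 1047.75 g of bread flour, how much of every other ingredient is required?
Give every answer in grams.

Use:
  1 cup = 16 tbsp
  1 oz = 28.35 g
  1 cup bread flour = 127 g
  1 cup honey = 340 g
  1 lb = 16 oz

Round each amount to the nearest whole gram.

honey: 7246 g; raisins: 1247 g

The original recipe has 190.5 g of bread flour, so the scaling factor is 1047.75 ÷ 190.5 = 11/2 = 5.5.
honey: (3 cup + 14 tbsp = 3.875 cup) × 11/2 × 340 g/cup ≈ 7246 g
raisins: 0.5 lb × 11/2 × 16 oz/lb × 28.35 g/oz ≈ 1247 g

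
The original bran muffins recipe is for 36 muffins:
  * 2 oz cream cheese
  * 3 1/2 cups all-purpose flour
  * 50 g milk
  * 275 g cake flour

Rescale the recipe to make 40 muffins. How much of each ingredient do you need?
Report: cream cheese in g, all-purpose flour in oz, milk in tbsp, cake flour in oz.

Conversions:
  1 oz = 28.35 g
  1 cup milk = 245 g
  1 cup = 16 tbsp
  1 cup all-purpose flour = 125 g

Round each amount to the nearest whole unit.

Scaling factor: 40/36 = 10/9.
cream cheese: 2 oz × 10/9 × 28.35 g/oz = 63 g
all-purpose flour: 3.5 cup × 10/9 × 125 g/cup ÷ 28.35 g/oz ≈ 17 oz
milk: 50 g × 10/9 ÷ 245 g/cup × 16 tbsp/cup ≈ 4 tbsp
cake flour: 275 g × 10/9 ÷ 28.35 g/oz ≈ 11 oz

cream cheese: 63 g; all-purpose flour: 17 oz; milk: 4 tbsp; cake flour: 11 oz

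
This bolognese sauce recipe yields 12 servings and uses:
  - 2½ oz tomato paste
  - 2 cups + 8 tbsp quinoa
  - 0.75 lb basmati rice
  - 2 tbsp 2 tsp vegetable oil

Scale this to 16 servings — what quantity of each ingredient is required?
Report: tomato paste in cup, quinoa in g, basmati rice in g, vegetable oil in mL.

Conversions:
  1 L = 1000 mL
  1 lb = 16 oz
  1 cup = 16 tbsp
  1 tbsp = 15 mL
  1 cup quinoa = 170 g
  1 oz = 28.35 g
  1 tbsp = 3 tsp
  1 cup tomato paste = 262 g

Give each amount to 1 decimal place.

Scaling factor: 16/12 = 4/3.
tomato paste: 2.5 oz × 4/3 × 28.35 g/oz ÷ 262 g/cup ≈ 0.4 cup
quinoa: (2 cup + 8 tbsp = 2.5 cup) × 4/3 × 170 g/cup ≈ 566.7 g
basmati rice: 0.75 lb × 4/3 × 16 oz/lb × 28.35 g/oz = 453.6 g
vegetable oil: (2 tbsp + 2 tsp = 8/3 tbsp) × 4/3 × 15 mL/tbsp ≈ 53.3 mL

tomato paste: 0.4 cup; quinoa: 566.7 g; basmati rice: 453.6 g; vegetable oil: 53.3 mL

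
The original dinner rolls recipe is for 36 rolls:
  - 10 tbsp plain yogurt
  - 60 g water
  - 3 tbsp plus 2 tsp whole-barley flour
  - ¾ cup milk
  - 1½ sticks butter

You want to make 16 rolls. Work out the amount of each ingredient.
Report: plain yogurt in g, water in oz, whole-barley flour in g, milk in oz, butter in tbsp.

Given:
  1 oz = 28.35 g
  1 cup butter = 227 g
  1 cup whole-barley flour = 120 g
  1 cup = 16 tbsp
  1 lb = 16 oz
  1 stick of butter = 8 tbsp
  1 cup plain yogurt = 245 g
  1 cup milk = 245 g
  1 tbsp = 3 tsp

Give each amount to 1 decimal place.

Scaling factor: 16/36 = 4/9.
plain yogurt: 10 tbsp × 4/9 ÷ 16 tbsp/cup × 245 g/cup ≈ 68.1 g
water: 60 g × 4/9 ÷ 28.35 g/oz ≈ 0.9 oz
whole-barley flour: (3 tbsp + 2 tsp = 11/3 tbsp) × 4/9 ÷ 16 tbsp/cup × 120 g/cup ≈ 12.2 g
milk: 0.75 cup × 4/9 × 245 g/cup ÷ 28.35 g/oz ≈ 2.9 oz
butter: 1.5 stick × 4/9 × 8 tbsp/stick ≈ 5.3 tbsp

plain yogurt: 68.1 g; water: 0.9 oz; whole-barley flour: 12.2 g; milk: 2.9 oz; butter: 5.3 tbsp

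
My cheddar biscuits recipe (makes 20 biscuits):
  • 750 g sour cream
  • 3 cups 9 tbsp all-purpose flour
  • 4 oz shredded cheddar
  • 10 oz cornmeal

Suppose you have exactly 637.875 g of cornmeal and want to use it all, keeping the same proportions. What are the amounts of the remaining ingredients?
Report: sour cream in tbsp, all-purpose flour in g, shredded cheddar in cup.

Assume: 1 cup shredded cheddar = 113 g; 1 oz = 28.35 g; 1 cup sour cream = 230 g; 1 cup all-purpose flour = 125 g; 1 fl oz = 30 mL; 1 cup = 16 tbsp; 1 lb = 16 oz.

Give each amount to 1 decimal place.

The original recipe has 283.5 g of cornmeal, so the scaling factor is 637.875 ÷ 283.5 = 9/4 = 2.25.
sour cream: 750 g × 9/4 ÷ 230 g/cup × 16 tbsp/cup ≈ 117.4 tbsp
all-purpose flour: (3 cup + 9 tbsp = 3.5625 cup) × 9/4 × 125 g/cup ≈ 1002.0 g
shredded cheddar: 4 oz × 9/4 × 28.35 g/oz ÷ 113 g/cup ≈ 2.3 cup

sour cream: 117.4 tbsp; all-purpose flour: 1002.0 g; shredded cheddar: 2.3 cup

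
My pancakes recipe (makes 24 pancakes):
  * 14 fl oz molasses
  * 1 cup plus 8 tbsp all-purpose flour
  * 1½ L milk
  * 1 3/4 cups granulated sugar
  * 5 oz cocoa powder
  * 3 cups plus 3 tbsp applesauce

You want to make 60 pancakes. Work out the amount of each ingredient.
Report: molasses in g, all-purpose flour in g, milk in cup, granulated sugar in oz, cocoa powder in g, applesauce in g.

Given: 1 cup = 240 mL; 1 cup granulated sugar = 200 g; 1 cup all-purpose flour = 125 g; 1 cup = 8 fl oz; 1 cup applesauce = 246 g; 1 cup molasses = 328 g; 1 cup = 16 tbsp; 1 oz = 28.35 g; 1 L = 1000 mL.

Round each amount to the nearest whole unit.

Scaling factor: 60/24 = 5/2 = 2.5.
molasses: 14 fl oz × 5/2 ÷ 8 fl oz/cup × 328 g/cup = 1435 g
all-purpose flour: (1 cup + 8 tbsp = 1.5 cup) × 5/2 × 125 g/cup ≈ 469 g
milk: 1.5 L × 5/2 × 1000 mL/L ÷ 240 mL/cup ≈ 16 cup
granulated sugar: 1.75 cup × 5/2 × 200 g/cup ÷ 28.35 g/oz ≈ 31 oz
cocoa powder: 5 oz × 5/2 × 28.35 g/oz ≈ 354 g
applesauce: (3 cup + 3 tbsp = 3.1875 cup) × 5/2 × 246 g/cup ≈ 1960 g

molasses: 1435 g; all-purpose flour: 469 g; milk: 16 cup; granulated sugar: 31 oz; cocoa powder: 354 g; applesauce: 1960 g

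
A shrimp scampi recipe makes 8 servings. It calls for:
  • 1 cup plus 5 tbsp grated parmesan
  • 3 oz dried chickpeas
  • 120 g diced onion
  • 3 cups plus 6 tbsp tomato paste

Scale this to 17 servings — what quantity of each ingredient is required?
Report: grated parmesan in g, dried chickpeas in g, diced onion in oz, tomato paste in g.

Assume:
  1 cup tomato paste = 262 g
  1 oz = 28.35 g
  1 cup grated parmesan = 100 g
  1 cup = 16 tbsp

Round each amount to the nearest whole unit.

grated parmesan: 279 g; dried chickpeas: 181 g; diced onion: 9 oz; tomato paste: 1879 g

Scaling factor: 17/8 = 2.125.
grated parmesan: (1 cup + 5 tbsp = 1.3125 cup) × 17/8 × 100 g/cup ≈ 279 g
dried chickpeas: 3 oz × 17/8 × 28.35 g/oz ≈ 181 g
diced onion: 120 g × 17/8 ÷ 28.35 g/oz ≈ 9 oz
tomato paste: (3 cup + 6 tbsp = 3.375 cup) × 17/8 × 262 g/cup ≈ 1879 g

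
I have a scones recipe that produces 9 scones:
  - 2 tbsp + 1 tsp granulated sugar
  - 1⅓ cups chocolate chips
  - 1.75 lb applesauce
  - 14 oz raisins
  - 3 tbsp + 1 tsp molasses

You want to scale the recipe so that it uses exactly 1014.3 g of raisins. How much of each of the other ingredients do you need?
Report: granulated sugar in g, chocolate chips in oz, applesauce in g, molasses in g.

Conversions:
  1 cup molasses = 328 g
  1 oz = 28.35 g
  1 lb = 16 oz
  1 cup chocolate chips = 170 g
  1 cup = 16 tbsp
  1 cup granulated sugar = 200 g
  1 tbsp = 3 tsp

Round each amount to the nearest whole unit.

granulated sugar: 75 g; chocolate chips: 20 oz; applesauce: 2029 g; molasses: 175 g

The original recipe has 396.9 g of raisins, so the scaling factor is 1014.3 ÷ 396.9 = 23/9.
granulated sugar: (2 tbsp + 1 tsp = 7/3 tbsp) × 23/9 ÷ 16 tbsp/cup × 200 g/cup ≈ 75 g
chocolate chips: 4/3 cup × 23/9 × 170 g/cup ÷ 28.35 g/oz ≈ 20 oz
applesauce: 1.75 lb × 23/9 × 16 oz/lb × 28.35 g/oz ≈ 2029 g
molasses: (3 tbsp + 1 tsp = 10/3 tbsp) × 23/9 ÷ 16 tbsp/cup × 328 g/cup ≈ 175 g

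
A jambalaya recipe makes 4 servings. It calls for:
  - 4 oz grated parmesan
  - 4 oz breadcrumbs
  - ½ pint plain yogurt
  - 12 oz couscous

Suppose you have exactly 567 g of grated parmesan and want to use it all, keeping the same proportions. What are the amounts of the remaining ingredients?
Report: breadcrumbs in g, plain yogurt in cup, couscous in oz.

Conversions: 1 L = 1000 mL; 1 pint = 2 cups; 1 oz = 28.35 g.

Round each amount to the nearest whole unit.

breadcrumbs: 567 g; plain yogurt: 5 cup; couscous: 60 oz

The original recipe has 113.4 g of grated parmesan, so the scaling factor is 567 ÷ 113.4 = 5.
breadcrumbs: 4 oz × 5 × 28.35 g/oz = 567 g
plain yogurt: 0.5 pint × 5 × 2 cup/pint = 5 cup
couscous: 12 oz × 5 = 60 oz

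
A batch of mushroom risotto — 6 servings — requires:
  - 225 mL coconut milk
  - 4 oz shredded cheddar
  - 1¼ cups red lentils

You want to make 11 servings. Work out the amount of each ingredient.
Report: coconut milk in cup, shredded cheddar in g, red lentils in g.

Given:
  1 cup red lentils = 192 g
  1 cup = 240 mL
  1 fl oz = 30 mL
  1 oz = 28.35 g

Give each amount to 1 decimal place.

Scaling factor: 11/6.
coconut milk: 225 mL × 11/6 ÷ 240 mL/cup ≈ 1.7 cup
shredded cheddar: 4 oz × 11/6 × 28.35 g/oz = 207.9 g
red lentils: 1.25 cup × 11/6 × 192 g/cup = 440.0 g

coconut milk: 1.7 cup; shredded cheddar: 207.9 g; red lentils: 440.0 g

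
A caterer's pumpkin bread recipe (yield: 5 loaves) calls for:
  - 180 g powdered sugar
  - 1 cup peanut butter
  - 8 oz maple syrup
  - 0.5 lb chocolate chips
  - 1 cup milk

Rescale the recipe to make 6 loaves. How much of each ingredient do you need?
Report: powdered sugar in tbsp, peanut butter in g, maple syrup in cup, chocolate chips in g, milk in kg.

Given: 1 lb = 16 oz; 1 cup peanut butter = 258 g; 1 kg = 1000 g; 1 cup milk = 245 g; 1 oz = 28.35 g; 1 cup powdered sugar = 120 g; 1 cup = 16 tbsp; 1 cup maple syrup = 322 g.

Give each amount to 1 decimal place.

powdered sugar: 28.8 tbsp; peanut butter: 309.6 g; maple syrup: 0.8 cup; chocolate chips: 272.2 g; milk: 0.3 kg

Scaling factor: 6/5 = 1.2.
powdered sugar: 180 g × 6/5 ÷ 120 g/cup × 16 tbsp/cup = 28.8 tbsp
peanut butter: 1 cup × 6/5 × 258 g/cup = 309.6 g
maple syrup: 8 oz × 6/5 × 28.35 g/oz ÷ 322 g/cup ≈ 0.8 cup
chocolate chips: 0.5 lb × 6/5 × 16 oz/lb × 28.35 g/oz ≈ 272.2 g
milk: 1 cup × 6/5 × 245 g/cup ÷ 1000 g/kg ≈ 0.3 kg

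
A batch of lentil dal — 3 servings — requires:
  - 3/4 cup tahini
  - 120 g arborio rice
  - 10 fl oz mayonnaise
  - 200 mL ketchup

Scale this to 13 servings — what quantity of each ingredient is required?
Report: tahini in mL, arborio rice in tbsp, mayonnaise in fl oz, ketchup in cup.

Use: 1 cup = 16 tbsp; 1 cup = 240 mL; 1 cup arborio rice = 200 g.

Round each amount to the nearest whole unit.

tahini: 780 mL; arborio rice: 42 tbsp; mayonnaise: 43 fl oz; ketchup: 4 cup

Scaling factor: 13/3.
tahini: 0.75 cup × 13/3 × 240 mL/cup = 780 mL
arborio rice: 120 g × 13/3 ÷ 200 g/cup × 16 tbsp/cup ≈ 42 tbsp
mayonnaise: 10 fl oz × 13/3 ≈ 43 fl oz
ketchup: 200 mL × 13/3 ÷ 240 mL/cup ≈ 4 cup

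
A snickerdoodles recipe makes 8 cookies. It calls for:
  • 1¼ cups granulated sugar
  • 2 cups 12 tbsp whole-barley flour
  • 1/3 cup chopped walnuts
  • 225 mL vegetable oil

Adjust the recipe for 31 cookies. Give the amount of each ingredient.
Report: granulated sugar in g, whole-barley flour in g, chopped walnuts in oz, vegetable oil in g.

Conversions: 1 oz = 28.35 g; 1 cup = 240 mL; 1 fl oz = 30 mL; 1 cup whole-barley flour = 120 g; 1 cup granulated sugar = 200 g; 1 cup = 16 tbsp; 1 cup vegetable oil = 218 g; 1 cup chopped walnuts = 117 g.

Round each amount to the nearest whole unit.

Scaling factor: 31/8 = 3.875.
granulated sugar: 1.25 cup × 31/8 × 200 g/cup ≈ 969 g
whole-barley flour: (2 cup + 12 tbsp = 2.75 cup) × 31/8 × 120 g/cup ≈ 1279 g
chopped walnuts: 1/3 cup × 31/8 × 117 g/cup ÷ 28.35 g/oz ≈ 5 oz
vegetable oil: 225 mL × 31/8 ÷ 240 mL/cup × 218 g/cup ≈ 792 g

granulated sugar: 969 g; whole-barley flour: 1279 g; chopped walnuts: 5 oz; vegetable oil: 792 g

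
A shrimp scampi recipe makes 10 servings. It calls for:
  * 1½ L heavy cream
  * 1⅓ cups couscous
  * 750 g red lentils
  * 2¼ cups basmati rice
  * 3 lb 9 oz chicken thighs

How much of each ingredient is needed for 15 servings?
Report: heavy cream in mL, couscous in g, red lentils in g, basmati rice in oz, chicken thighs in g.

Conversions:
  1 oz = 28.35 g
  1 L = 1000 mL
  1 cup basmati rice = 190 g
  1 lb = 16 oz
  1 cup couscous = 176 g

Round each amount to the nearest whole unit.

heavy cream: 2250 mL; couscous: 352 g; red lentils: 1125 g; basmati rice: 23 oz; chicken thighs: 2424 g

Scaling factor: 15/10 = 3/2 = 1.5.
heavy cream: 1.5 L × 3/2 × 1000 mL/L = 2250 mL
couscous: 4/3 cup × 3/2 × 176 g/cup = 352 g
red lentils: 750 g × 3/2 = 1125 g
basmati rice: 2.25 cup × 3/2 × 190 g/cup ÷ 28.35 g/oz ≈ 23 oz
chicken thighs: (3 lb + 9 oz = 3.5625 lb) × 3/2 × 16 oz/lb × 28.35 g/oz ≈ 2424 g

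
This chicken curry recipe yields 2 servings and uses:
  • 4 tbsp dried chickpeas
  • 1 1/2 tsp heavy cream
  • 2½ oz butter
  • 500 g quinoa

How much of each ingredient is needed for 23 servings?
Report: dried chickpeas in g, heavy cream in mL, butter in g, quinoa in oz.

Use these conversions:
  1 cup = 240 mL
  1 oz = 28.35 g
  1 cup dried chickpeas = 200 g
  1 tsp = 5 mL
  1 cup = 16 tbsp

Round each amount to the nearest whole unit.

Scaling factor: 23/2 = 11.5.
dried chickpeas: 4 tbsp × 23/2 ÷ 16 tbsp/cup × 200 g/cup = 575 g
heavy cream: 1.5 tsp × 23/2 × 5 mL/tsp ≈ 86 mL
butter: 2.5 oz × 23/2 × 28.35 g/oz ≈ 815 g
quinoa: 500 g × 23/2 ÷ 28.35 g/oz ≈ 203 oz

dried chickpeas: 575 g; heavy cream: 86 mL; butter: 815 g; quinoa: 203 oz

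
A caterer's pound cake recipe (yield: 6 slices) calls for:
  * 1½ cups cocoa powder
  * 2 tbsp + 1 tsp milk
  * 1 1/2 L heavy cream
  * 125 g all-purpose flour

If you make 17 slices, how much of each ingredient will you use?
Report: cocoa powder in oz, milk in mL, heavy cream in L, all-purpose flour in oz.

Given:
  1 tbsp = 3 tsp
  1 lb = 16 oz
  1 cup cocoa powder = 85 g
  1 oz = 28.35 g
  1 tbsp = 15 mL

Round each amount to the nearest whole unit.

cocoa powder: 13 oz; milk: 99 mL; heavy cream: 4 L; all-purpose flour: 12 oz

Scaling factor: 17/6.
cocoa powder: 1.5 cup × 17/6 × 85 g/cup ÷ 28.35 g/oz ≈ 13 oz
milk: (2 tbsp + 1 tsp = 7/3 tbsp) × 17/6 × 15 mL/tbsp ≈ 99 mL
heavy cream: 1.5 L × 17/6 ≈ 4 L
all-purpose flour: 125 g × 17/6 ÷ 28.35 g/oz ≈ 12 oz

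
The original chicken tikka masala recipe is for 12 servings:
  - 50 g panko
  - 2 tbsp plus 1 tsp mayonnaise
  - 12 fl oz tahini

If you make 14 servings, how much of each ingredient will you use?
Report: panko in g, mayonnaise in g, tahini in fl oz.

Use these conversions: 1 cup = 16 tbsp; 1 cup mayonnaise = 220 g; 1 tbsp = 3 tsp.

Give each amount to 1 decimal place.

Scaling factor: 14/12 = 7/6.
panko: 50 g × 7/6 ≈ 58.3 g
mayonnaise: (2 tbsp + 1 tsp = 7/3 tbsp) × 7/6 ÷ 16 tbsp/cup × 220 g/cup ≈ 37.4 g
tahini: 12 fl oz × 7/6 = 14.0 fl oz

panko: 58.3 g; mayonnaise: 37.4 g; tahini: 14.0 fl oz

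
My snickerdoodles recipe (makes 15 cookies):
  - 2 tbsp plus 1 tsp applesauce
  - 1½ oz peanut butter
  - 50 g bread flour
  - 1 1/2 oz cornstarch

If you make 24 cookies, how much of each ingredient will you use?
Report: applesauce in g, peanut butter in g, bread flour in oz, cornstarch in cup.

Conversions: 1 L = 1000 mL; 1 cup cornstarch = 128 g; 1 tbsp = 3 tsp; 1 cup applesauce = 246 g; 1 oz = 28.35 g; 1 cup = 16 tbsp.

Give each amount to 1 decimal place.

Scaling factor: 24/15 = 8/5 = 1.6.
applesauce: (2 tbsp + 1 tsp = 7/3 tbsp) × 8/5 ÷ 16 tbsp/cup × 246 g/cup = 57.4 g
peanut butter: 1.5 oz × 8/5 × 28.35 g/oz ≈ 68.0 g
bread flour: 50 g × 8/5 ÷ 28.35 g/oz ≈ 2.8 oz
cornstarch: 1.5 oz × 8/5 × 28.35 g/oz ÷ 128 g/cup ≈ 0.5 cup

applesauce: 57.4 g; peanut butter: 68.0 g; bread flour: 2.8 oz; cornstarch: 0.5 cup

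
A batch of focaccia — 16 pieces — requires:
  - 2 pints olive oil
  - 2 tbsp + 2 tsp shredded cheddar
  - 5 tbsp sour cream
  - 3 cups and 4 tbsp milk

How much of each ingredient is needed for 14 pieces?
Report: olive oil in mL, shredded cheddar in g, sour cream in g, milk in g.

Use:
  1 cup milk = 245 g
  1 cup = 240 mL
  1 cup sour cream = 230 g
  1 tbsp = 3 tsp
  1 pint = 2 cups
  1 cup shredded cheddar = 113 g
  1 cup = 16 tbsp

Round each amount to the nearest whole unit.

olive oil: 840 mL; shredded cheddar: 16 g; sour cream: 63 g; milk: 697 g

Scaling factor: 14/16 = 7/8 = 0.875.
olive oil: 2 pint × 7/8 × 2 cup/pint × 240 mL/cup = 840 mL
shredded cheddar: (2 tbsp + 2 tsp = 8/3 tbsp) × 7/8 ÷ 16 tbsp/cup × 113 g/cup ≈ 16 g
sour cream: 5 tbsp × 7/8 ÷ 16 tbsp/cup × 230 g/cup ≈ 63 g
milk: (3 cup + 4 tbsp = 3.25 cup) × 7/8 × 245 g/cup ≈ 697 g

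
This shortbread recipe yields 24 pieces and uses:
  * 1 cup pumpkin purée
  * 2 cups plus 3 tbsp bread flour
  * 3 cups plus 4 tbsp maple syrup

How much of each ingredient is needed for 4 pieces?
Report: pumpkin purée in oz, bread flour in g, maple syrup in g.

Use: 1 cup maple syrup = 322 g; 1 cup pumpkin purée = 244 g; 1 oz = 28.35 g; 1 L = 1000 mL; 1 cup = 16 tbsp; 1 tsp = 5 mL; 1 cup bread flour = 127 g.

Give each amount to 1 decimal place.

pumpkin purée: 1.4 oz; bread flour: 46.3 g; maple syrup: 174.4 g

Scaling factor: 4/24 = 1/6.
pumpkin purée: 1 cup × 1/6 × 244 g/cup ÷ 28.35 g/oz ≈ 1.4 oz
bread flour: (2 cup + 3 tbsp = 2.1875 cup) × 1/6 × 127 g/cup ≈ 46.3 g
maple syrup: (3 cup + 4 tbsp = 3.25 cup) × 1/6 × 322 g/cup ≈ 174.4 g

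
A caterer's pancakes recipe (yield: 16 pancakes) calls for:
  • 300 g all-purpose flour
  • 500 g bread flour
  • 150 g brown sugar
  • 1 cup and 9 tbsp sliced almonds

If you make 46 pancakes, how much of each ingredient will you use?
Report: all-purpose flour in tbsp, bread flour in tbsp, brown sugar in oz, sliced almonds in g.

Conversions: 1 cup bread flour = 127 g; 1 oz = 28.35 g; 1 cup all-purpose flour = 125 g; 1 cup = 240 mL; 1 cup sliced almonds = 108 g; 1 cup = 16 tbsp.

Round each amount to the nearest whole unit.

all-purpose flour: 110 tbsp; bread flour: 181 tbsp; brown sugar: 15 oz; sliced almonds: 485 g

Scaling factor: 46/16 = 23/8 = 2.875.
all-purpose flour: 300 g × 23/8 ÷ 125 g/cup × 16 tbsp/cup ≈ 110 tbsp
bread flour: 500 g × 23/8 ÷ 127 g/cup × 16 tbsp/cup ≈ 181 tbsp
brown sugar: 150 g × 23/8 ÷ 28.35 g/oz ≈ 15 oz
sliced almonds: (1 cup + 9 tbsp = 1.5625 cup) × 23/8 × 108 g/cup ≈ 485 g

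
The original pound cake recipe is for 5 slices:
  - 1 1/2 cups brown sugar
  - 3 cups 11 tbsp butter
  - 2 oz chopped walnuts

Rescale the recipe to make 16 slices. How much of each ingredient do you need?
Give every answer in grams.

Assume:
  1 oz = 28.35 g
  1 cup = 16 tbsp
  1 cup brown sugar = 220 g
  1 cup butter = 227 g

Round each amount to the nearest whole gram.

brown sugar: 1056 g; butter: 2679 g; chopped walnuts: 181 g

Scaling factor: 16/5 = 3.2.
brown sugar: 1.5 cup × 16/5 × 220 g/cup = 1056 g
butter: (3 cup + 11 tbsp = 3.6875 cup) × 16/5 × 227 g/cup ≈ 2679 g
chopped walnuts: 2 oz × 16/5 × 28.35 g/oz ≈ 181 g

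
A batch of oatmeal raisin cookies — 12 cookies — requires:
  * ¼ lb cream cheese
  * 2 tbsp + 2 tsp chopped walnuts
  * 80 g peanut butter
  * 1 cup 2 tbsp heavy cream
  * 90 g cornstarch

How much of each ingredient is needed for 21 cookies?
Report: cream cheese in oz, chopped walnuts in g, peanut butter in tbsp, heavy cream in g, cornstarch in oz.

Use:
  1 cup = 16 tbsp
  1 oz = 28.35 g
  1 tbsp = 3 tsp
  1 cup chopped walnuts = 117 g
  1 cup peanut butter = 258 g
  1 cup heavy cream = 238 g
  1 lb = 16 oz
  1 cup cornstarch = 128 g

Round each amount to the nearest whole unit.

Scaling factor: 21/12 = 7/4 = 1.75.
cream cheese: 0.25 lb × 7/4 × 16 oz/lb = 7 oz
chopped walnuts: (2 tbsp + 2 tsp = 8/3 tbsp) × 7/4 ÷ 16 tbsp/cup × 117 g/cup ≈ 34 g
peanut butter: 80 g × 7/4 ÷ 258 g/cup × 16 tbsp/cup ≈ 9 tbsp
heavy cream: (1 cup + 2 tbsp = 1.125 cup) × 7/4 × 238 g/cup ≈ 469 g
cornstarch: 90 g × 7/4 ÷ 28.35 g/oz ≈ 6 oz

cream cheese: 7 oz; chopped walnuts: 34 g; peanut butter: 9 tbsp; heavy cream: 469 g; cornstarch: 6 oz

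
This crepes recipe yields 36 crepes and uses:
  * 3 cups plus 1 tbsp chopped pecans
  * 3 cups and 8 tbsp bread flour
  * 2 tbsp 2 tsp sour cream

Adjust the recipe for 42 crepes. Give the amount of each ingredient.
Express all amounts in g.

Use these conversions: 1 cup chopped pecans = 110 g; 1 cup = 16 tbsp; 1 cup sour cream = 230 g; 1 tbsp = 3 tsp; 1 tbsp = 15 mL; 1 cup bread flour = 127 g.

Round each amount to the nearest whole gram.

Scaling factor: 42/36 = 7/6.
chopped pecans: (3 cup + 1 tbsp = 3.0625 cup) × 7/6 × 110 g/cup ≈ 393 g
bread flour: (3 cup + 8 tbsp = 3.5 cup) × 7/6 × 127 g/cup ≈ 519 g
sour cream: (2 tbsp + 2 tsp = 8/3 tbsp) × 7/6 ÷ 16 tbsp/cup × 230 g/cup ≈ 45 g

chopped pecans: 393 g; bread flour: 519 g; sour cream: 45 g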